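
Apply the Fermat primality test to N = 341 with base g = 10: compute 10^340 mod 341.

67

10^1 ≡ 10 (mod 341)
10^2 ≡ 10^2 = 100 ≡ 100 (mod 341)
10^4 ≡ 100^2 = 10000 ≡ 111 (mod 341)
10^8 ≡ 111^2 = 12321 ≡ 45 (mod 341)
10^16 ≡ 45^2 = 2025 ≡ 320 (mod 341)
10^32 ≡ 320^2 = 102400 ≡ 100 (mod 341)
10^64 ≡ 100^2 = 10000 ≡ 111 (mod 341)
10^128 ≡ 111^2 = 12321 ≡ 45 (mod 341)
10^256 ≡ 45^2 = 2025 ≡ 320 (mod 341)
340 = 256 + 64 + 16 + 4 in binary powers of 2.
So 10^340 ≡ 320 · 111 · 320 · 111 ≡ 67 (mod 341).
Since 67 ≠ 1, base 10 is a Fermat witness: 341 is composite.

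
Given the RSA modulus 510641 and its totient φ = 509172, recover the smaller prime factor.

563

φ(n) = (p−1)(q−1) = n − (p+q) + 1, so p + q = 510641 − 509172 + 1 = 1470.
p and q are the roots of t² − 1470t + 510641 = 0.
Discriminant: 1470² − 4·510641 = 2160900 − 2042564 = 118336; √118336 = 344.
q = (1470 − 344)/2 = 563, p = (1470 + 344)/2 = 907.
Check: 563 · 907 = 510641.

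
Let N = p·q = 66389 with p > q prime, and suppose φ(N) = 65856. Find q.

φ(n) = (p−1)(q−1) = n − (p+q) + 1, so p + q = 66389 − 65856 + 1 = 534.
p and q are the roots of t² − 534t + 66389 = 0.
Discriminant: 534² − 4·66389 = 285156 − 265556 = 19600; √19600 = 140.
q = (534 − 140)/2 = 197, p = (534 + 140)/2 = 337.
Check: 197 · 337 = 66389.

197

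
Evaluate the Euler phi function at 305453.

291456

Factor: 305453 = 47 · 67 · 97.
φ(305453) = (47−1) · (67−1) · (97−1) = 46 · 66 · 96 = 291456.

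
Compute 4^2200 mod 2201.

4^1 ≡ 4 (mod 2201)
4^2 ≡ 4^2 = 16 ≡ 16 (mod 2201)
4^4 ≡ 16^2 = 256 ≡ 256 (mod 2201)
4^8 ≡ 256^2 = 65536 ≡ 1707 (mod 2201)
4^16 ≡ 1707^2 = 2913849 ≡ 1926 (mod 2201)
4^32 ≡ 1926^2 = 3709476 ≡ 791 (mod 2201)
4^64 ≡ 791^2 = 625681 ≡ 597 (mod 2201)
4^128 ≡ 597^2 = 356409 ≡ 2048 (mod 2201)
4^256 ≡ 2048^2 = 4194304 ≡ 1399 (mod 2201)
4^512 ≡ 1399^2 = 1957201 ≡ 512 (mod 2201)
4^1024 ≡ 512^2 = 262144 ≡ 225 (mod 2201)
4^2048 ≡ 225^2 = 50625 ≡ 2 (mod 2201)
2200 = 2048 + 128 + 16 + 8 in binary powers of 2.
So 4^2200 ≡ 2 · 2048 · 1926 · 1707 ≡ 187 (mod 2201).
Since 187 ≠ 1, base 4 is a Fermat witness: 2201 is composite.

187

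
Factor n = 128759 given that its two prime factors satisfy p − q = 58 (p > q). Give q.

Since p = q + 58, we have 128759 = q(q + 58), so q² + 58q − 128759 = 0.
Discriminant: 58² + 4·128759 = 3364 + 515036 = 518400; √518400 = 720.
q = (−58 + 720)/2 = 331, and p = q + 58 = 389.
Check: 331 · 389 = 128759.

331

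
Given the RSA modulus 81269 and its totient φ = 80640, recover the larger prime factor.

φ(n) = (p−1)(q−1) = n − (p+q) + 1, so p + q = 81269 − 80640 + 1 = 630.
p and q are the roots of t² − 630t + 81269 = 0.
Discriminant: 630² − 4·81269 = 396900 − 325076 = 71824; √71824 = 268.
q = (630 − 268)/2 = 181, p = (630 + 268)/2 = 449.
Check: 181 · 449 = 81269.

449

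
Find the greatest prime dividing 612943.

97

612943 = 71 · 8633
8633 = 89 · 97
97 is prime.
So 612943 = 71 · 89 · 97; the largest prime factor is 97.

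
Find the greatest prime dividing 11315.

11315 = 5 · 2263
2263 = 31 · 73
73 is prime.
So 11315 = 5 · 31 · 73; the largest prime factor is 73.

73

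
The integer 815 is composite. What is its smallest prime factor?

815 is odd.
Digit sum 14, not divisible by 3.
Ends in 5: divisible by 5.

5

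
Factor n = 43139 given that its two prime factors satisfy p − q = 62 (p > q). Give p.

Since p = q + 62, we have 43139 = q(q + 62), so q² + 62q − 43139 = 0.
Discriminant: 62² + 4·43139 = 3844 + 172556 = 176400; √176400 = 420.
q = (−62 + 420)/2 = 179, and p = q + 62 = 241.
Check: 179 · 241 = 43139.

241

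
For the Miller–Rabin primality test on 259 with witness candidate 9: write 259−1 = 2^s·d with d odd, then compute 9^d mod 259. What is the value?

211

259 − 1 = 258 = 2^1 · 129, so d = 129.
9^1 ≡ 9 (mod 259)
9^2 ≡ 9^2 = 81 ≡ 81 (mod 259)
9^4 ≡ 81^2 = 6561 ≡ 86 (mod 259)
9^8 ≡ 86^2 = 7396 ≡ 144 (mod 259)
9^16 ≡ 144^2 = 20736 ≡ 16 (mod 259)
9^32 ≡ 16^2 = 256 ≡ 256 (mod 259)
9^64 ≡ 256^2 = 65536 ≡ 9 (mod 259)
9^128 ≡ 9^2 = 81 ≡ 81 (mod 259)
129 = 128 + 1 in binary powers of 2.
So 9^129 ≡ 81 · 9 ≡ 211 (mod 259).
Squaring chain: 211; never reaches −1, so base 9 is a Miller–Rabin witness that 259 is composite.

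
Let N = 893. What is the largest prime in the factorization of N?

47

893 = 19 · 47
47 is prime.
So 893 = 19 · 47; the largest prime factor is 47.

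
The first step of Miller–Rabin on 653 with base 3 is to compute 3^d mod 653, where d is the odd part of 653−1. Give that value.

653 − 1 = 652 = 2^2 · 163, so d = 163.
3^1 ≡ 3 (mod 653)
3^2 ≡ 3^2 = 9 ≡ 9 (mod 653)
3^4 ≡ 9^2 = 81 ≡ 81 (mod 653)
3^8 ≡ 81^2 = 6561 ≡ 31 (mod 653)
3^16 ≡ 31^2 = 961 ≡ 308 (mod 653)
3^32 ≡ 308^2 = 94864 ≡ 179 (mod 653)
3^64 ≡ 179^2 = 32041 ≡ 44 (mod 653)
3^128 ≡ 44^2 = 1936 ≡ 630 (mod 653)
163 = 128 + 32 + 2 + 1 in binary powers of 2.
So 3^163 ≡ 630 · 179 · 9 · 3 ≡ 504 (mod 653).
Squaring chain: 504 → 652; reaches −1, so base 3 does not prove 653 composite.

504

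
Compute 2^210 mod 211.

2^1 ≡ 2 (mod 211)
2^2 ≡ 2^2 = 4 ≡ 4 (mod 211)
2^4 ≡ 4^2 = 16 ≡ 16 (mod 211)
2^8 ≡ 16^2 = 256 ≡ 45 (mod 211)
2^16 ≡ 45^2 = 2025 ≡ 126 (mod 211)
2^32 ≡ 126^2 = 15876 ≡ 51 (mod 211)
2^64 ≡ 51^2 = 2601 ≡ 69 (mod 211)
2^128 ≡ 69^2 = 4761 ≡ 119 (mod 211)
210 = 128 + 64 + 16 + 2 in binary powers of 2.
So 2^210 ≡ 119 · 69 · 126 · 4 ≡ 1 (mod 211).
Since the result is 1, base 2 gives no evidence that 211 is composite.

1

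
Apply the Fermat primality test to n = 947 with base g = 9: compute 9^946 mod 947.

1

9^1 ≡ 9 (mod 947)
9^2 ≡ 9^2 = 81 ≡ 81 (mod 947)
9^4 ≡ 81^2 = 6561 ≡ 879 (mod 947)
9^8 ≡ 879^2 = 772641 ≡ 836 (mod 947)
9^16 ≡ 836^2 = 698896 ≡ 10 (mod 947)
9^32 ≡ 10^2 = 100 ≡ 100 (mod 947)
9^64 ≡ 100^2 = 10000 ≡ 530 (mod 947)
9^128 ≡ 530^2 = 280900 ≡ 588 (mod 947)
9^256 ≡ 588^2 = 345744 ≡ 89 (mod 947)
9^512 ≡ 89^2 = 7921 ≡ 345 (mod 947)
946 = 512 + 256 + 128 + 32 + 16 + 2 in binary powers of 2.
So 9^946 ≡ 345 · 89 · 588 · 100 · 10 · 81 ≡ 1 (mod 947).
Since the result is 1, base 9 gives no evidence that 947 is composite.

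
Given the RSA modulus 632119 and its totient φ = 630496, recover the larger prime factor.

977

φ(n) = (p−1)(q−1) = n − (p+q) + 1, so p + q = 632119 − 630496 + 1 = 1624.
p and q are the roots of t² − 1624t + 632119 = 0.
Discriminant: 1624² − 4·632119 = 2637376 − 2528476 = 108900; √108900 = 330.
q = (1624 − 330)/2 = 647, p = (1624 + 330)/2 = 977.
Check: 647 · 977 = 632119.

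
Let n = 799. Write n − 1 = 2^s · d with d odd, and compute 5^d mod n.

799 − 1 = 798 = 2^1 · 399, so d = 399.
5^1 ≡ 5 (mod 799)
5^2 ≡ 5^2 = 25 ≡ 25 (mod 799)
5^4 ≡ 25^2 = 625 ≡ 625 (mod 799)
5^8 ≡ 625^2 = 390625 ≡ 713 (mod 799)
5^16 ≡ 713^2 = 508369 ≡ 205 (mod 799)
5^32 ≡ 205^2 = 42025 ≡ 477 (mod 799)
5^64 ≡ 477^2 = 227529 ≡ 613 (mod 799)
5^128 ≡ 613^2 = 375769 ≡ 239 (mod 799)
5^256 ≡ 239^2 = 57121 ≡ 392 (mod 799)
399 = 256 + 128 + 8 + 4 + 2 + 1 in binary powers of 2.
So 5^399 ≡ 392 · 239 · 713 · 625 · 25 · 5 ≡ 415 (mod 799).
Squaring chain: 415; never reaches −1, so base 5 is a Miller–Rabin witness that 799 is composite.

415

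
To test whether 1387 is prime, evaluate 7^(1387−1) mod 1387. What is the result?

1122

7^1 ≡ 7 (mod 1387)
7^2 ≡ 7^2 = 49 ≡ 49 (mod 1387)
7^4 ≡ 49^2 = 2401 ≡ 1014 (mod 1387)
7^8 ≡ 1014^2 = 1028196 ≡ 429 (mod 1387)
7^16 ≡ 429^2 = 184041 ≡ 957 (mod 1387)
7^32 ≡ 957^2 = 915849 ≡ 429 (mod 1387)
7^64 ≡ 429^2 = 184041 ≡ 957 (mod 1387)
7^128 ≡ 957^2 = 915849 ≡ 429 (mod 1387)
7^256 ≡ 429^2 = 184041 ≡ 957 (mod 1387)
7^512 ≡ 957^2 = 915849 ≡ 429 (mod 1387)
7^1024 ≡ 429^2 = 184041 ≡ 957 (mod 1387)
1386 = 1024 + 256 + 64 + 32 + 8 + 2 in binary powers of 2.
So 7^1386 ≡ 957 · 957 · 957 · 429 · 429 · 49 ≡ 1122 (mod 1387).
Since 1122 ≠ 1, base 7 is a Fermat witness: 1387 is composite.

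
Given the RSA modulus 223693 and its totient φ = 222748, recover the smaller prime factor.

φ(n) = (p−1)(q−1) = n − (p+q) + 1, so p + q = 223693 − 222748 + 1 = 946.
p and q are the roots of t² − 946t + 223693 = 0.
Discriminant: 946² − 4·223693 = 894916 − 894772 = 144; √144 = 12.
q = (946 − 12)/2 = 467, p = (946 + 12)/2 = 479.
Check: 467 · 479 = 223693.

467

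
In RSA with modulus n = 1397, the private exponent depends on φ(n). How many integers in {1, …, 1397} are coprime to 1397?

1260

Factor: 1397 = 11 · 127.
φ(1397) = (11−1) · (127−1) = 10 · 126 = 1260.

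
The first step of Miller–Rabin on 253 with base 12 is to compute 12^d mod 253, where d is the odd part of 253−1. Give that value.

253 − 1 = 252 = 2^2 · 63, so d = 63.
12^1 ≡ 12 (mod 253)
12^2 ≡ 12^2 = 144 ≡ 144 (mod 253)
12^4 ≡ 144^2 = 20736 ≡ 243 (mod 253)
12^8 ≡ 243^2 = 59049 ≡ 100 (mod 253)
12^16 ≡ 100^2 = 10000 ≡ 133 (mod 253)
12^32 ≡ 133^2 = 17689 ≡ 232 (mod 253)
63 = 32 + 16 + 8 + 4 + 2 + 1 in binary powers of 2.
So 12^63 ≡ 232 · 133 · 100 · 243 · 144 · 12 ≡ 100 (mod 253).
Squaring chain: 100 → 133; never reaches −1, so base 12 is a Miller–Rabin witness that 253 is composite.

100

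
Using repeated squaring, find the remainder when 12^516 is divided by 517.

243

12^1 ≡ 12 (mod 517)
12^2 ≡ 12^2 = 144 ≡ 144 (mod 517)
12^4 ≡ 144^2 = 20736 ≡ 56 (mod 517)
12^8 ≡ 56^2 = 3136 ≡ 34 (mod 517)
12^16 ≡ 34^2 = 1156 ≡ 122 (mod 517)
12^32 ≡ 122^2 = 14884 ≡ 408 (mod 517)
12^64 ≡ 408^2 = 166464 ≡ 507 (mod 517)
12^128 ≡ 507^2 = 257049 ≡ 100 (mod 517)
12^256 ≡ 100^2 = 10000 ≡ 177 (mod 517)
12^512 ≡ 177^2 = 31329 ≡ 309 (mod 517)
516 = 512 + 4 in binary powers of 2.
So 12^516 ≡ 309 · 56 ≡ 243 (mod 517).
Since 243 ≠ 1, base 12 is a Fermat witness: 517 is composite.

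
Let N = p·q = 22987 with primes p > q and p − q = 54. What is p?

Since p = q + 54, we have 22987 = q(q + 54), so q² + 54q − 22987 = 0.
Discriminant: 54² + 4·22987 = 2916 + 91948 = 94864; √94864 = 308.
q = (−54 + 308)/2 = 127, and p = q + 54 = 181.
Check: 127 · 181 = 22987.

181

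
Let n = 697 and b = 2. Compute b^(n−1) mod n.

18

2^1 ≡ 2 (mod 697)
2^2 ≡ 2^2 = 4 ≡ 4 (mod 697)
2^4 ≡ 4^2 = 16 ≡ 16 (mod 697)
2^8 ≡ 16^2 = 256 ≡ 256 (mod 697)
2^16 ≡ 256^2 = 65536 ≡ 18 (mod 697)
2^32 ≡ 18^2 = 324 ≡ 324 (mod 697)
2^64 ≡ 324^2 = 104976 ≡ 426 (mod 697)
2^128 ≡ 426^2 = 181476 ≡ 256 (mod 697)
2^256 ≡ 256^2 = 65536 ≡ 18 (mod 697)
2^512 ≡ 18^2 = 324 ≡ 324 (mod 697)
696 = 512 + 128 + 32 + 16 + 8 in binary powers of 2.
So 2^696 ≡ 324 · 256 · 324 · 18 · 256 ≡ 18 (mod 697).
Since 18 ≠ 1, base 2 is a Fermat witness: 697 is composite.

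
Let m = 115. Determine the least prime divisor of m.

5

115 is odd.
Digit sum 7, not divisible by 3.
Ends in 5: divisible by 5.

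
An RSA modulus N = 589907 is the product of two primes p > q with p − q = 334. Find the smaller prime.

Since p = q + 334, we have 589907 = q(q + 334), so q² + 334q − 589907 = 0.
Discriminant: 334² + 4·589907 = 111556 + 2359628 = 2471184; √2471184 = 1572.
q = (−334 + 1572)/2 = 619, and p = q + 334 = 953.
Check: 619 · 953 = 589907.

619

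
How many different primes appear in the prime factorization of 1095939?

5

1095939 = 3^2 · 121771
121771 = 13 · 9367
9367 = 17 · 551
551 = 19 · 29
1095939 = 3^2 · 13 · 17 · 19 · 29, which has 5 distinct prime factors.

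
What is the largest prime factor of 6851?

6851 = 13 · 527
527 = 17 · 31
31 is prime.
So 6851 = 13 · 17 · 31; the largest prime factor is 31.

31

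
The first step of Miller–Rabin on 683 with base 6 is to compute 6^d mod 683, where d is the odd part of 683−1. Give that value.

682

683 − 1 = 682 = 2^1 · 341, so d = 341.
6^1 ≡ 6 (mod 683)
6^2 ≡ 6^2 = 36 ≡ 36 (mod 683)
6^4 ≡ 36^2 = 1296 ≡ 613 (mod 683)
6^8 ≡ 613^2 = 375769 ≡ 119 (mod 683)
6^16 ≡ 119^2 = 14161 ≡ 501 (mod 683)
6^32 ≡ 501^2 = 251001 ≡ 340 (mod 683)
6^64 ≡ 340^2 = 115600 ≡ 173 (mod 683)
6^128 ≡ 173^2 = 29929 ≡ 560 (mod 683)
6^256 ≡ 560^2 = 313600 ≡ 103 (mod 683)
341 = 256 + 64 + 16 + 4 + 1 in binary powers of 2.
So 6^341 ≡ 103 · 173 · 501 · 613 · 6 ≡ 682 (mod 683).
Since 6^d ≡ 682 (mod 683), base 6 does not prove 683 composite.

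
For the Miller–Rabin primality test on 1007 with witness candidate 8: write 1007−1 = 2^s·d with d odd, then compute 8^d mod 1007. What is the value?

373

1007 − 1 = 1006 = 2^1 · 503, so d = 503.
8^1 ≡ 8 (mod 1007)
8^2 ≡ 8^2 = 64 ≡ 64 (mod 1007)
8^4 ≡ 64^2 = 4096 ≡ 68 (mod 1007)
8^8 ≡ 68^2 = 4624 ≡ 596 (mod 1007)
8^16 ≡ 596^2 = 355216 ≡ 752 (mod 1007)
8^32 ≡ 752^2 = 565504 ≡ 577 (mod 1007)
8^64 ≡ 577^2 = 332929 ≡ 619 (mod 1007)
8^128 ≡ 619^2 = 383161 ≡ 501 (mod 1007)
8^256 ≡ 501^2 = 251001 ≡ 258 (mod 1007)
503 = 256 + 128 + 64 + 32 + 16 + 4 + 2 + 1 in binary powers of 2.
So 8^503 ≡ 258 · 501 · 619 · 577 · 752 · 68 · 64 · 8 ≡ 373 (mod 1007).
Squaring chain: 373; never reaches −1, so base 8 is a Miller–Rabin witness that 1007 is composite.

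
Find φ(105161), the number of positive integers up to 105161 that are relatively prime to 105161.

Factor: 105161 = 7 · 83 · 181.
φ(105161) = (7−1) · (83−1) · (181−1) = 6 · 82 · 180 = 88560.

88560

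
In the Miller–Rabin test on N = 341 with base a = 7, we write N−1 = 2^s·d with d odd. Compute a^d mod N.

87

341 − 1 = 340 = 2^2 · 85, so d = 85.
7^1 ≡ 7 (mod 341)
7^2 ≡ 7^2 = 49 ≡ 49 (mod 341)
7^4 ≡ 49^2 = 2401 ≡ 14 (mod 341)
7^8 ≡ 14^2 = 196 ≡ 196 (mod 341)
7^16 ≡ 196^2 = 38416 ≡ 224 (mod 341)
7^32 ≡ 224^2 = 50176 ≡ 49 (mod 341)
7^64 ≡ 49^2 = 2401 ≡ 14 (mod 341)
85 = 64 + 16 + 4 + 1 in binary powers of 2.
So 7^85 ≡ 14 · 224 · 14 · 7 ≡ 87 (mod 341).
Squaring chain: 87 → 67; never reaches −1, so base 7 is a Miller–Rabin witness that 341 is composite.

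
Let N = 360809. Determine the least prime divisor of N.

360809 is odd.
Digit sum 26, not divisible by 3.
Ends in 9: not divisible by 5.
7: 360809 = 7·51544 + 1
11: 360809 = 11·32800 + 9
13: 360809 = 13·27754 + 7
17: 360809 = 17·21224 + 1
19: 360809 = 19·18989 + 18
23: 360809 = 23·15687 + 8
29: 360809 = 29·12441 + 20
31: 360809 = 31·11639

31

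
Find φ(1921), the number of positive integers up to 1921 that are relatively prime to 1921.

Factor: 1921 = 17 · 113.
φ(1921) = (17−1) · (113−1) = 16 · 112 = 1792.

1792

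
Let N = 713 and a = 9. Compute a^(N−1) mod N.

289

9^1 ≡ 9 (mod 713)
9^2 ≡ 9^2 = 81 ≡ 81 (mod 713)
9^4 ≡ 81^2 = 6561 ≡ 144 (mod 713)
9^8 ≡ 144^2 = 20736 ≡ 59 (mod 713)
9^16 ≡ 59^2 = 3481 ≡ 629 (mod 713)
9^32 ≡ 629^2 = 395641 ≡ 639 (mod 713)
9^64 ≡ 639^2 = 408321 ≡ 485 (mod 713)
9^128 ≡ 485^2 = 235225 ≡ 648 (mod 713)
9^256 ≡ 648^2 = 419904 ≡ 660 (mod 713)
9^512 ≡ 660^2 = 435600 ≡ 670 (mod 713)
712 = 512 + 128 + 64 + 8 in binary powers of 2.
So 9^712 ≡ 670 · 648 · 485 · 59 ≡ 289 (mod 713).
Since 289 ≠ 1, base 9 is a Fermat witness: 713 is composite.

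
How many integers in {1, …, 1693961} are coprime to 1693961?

1647360

Factor: 1693961 = 67 · 131 · 193.
φ(1693961) = (67−1) · (131−1) · (193−1) = 66 · 130 · 192 = 1647360.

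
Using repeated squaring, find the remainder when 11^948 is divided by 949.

885

11^1 ≡ 11 (mod 949)
11^2 ≡ 11^2 = 121 ≡ 121 (mod 949)
11^4 ≡ 121^2 = 14641 ≡ 406 (mod 949)
11^8 ≡ 406^2 = 164836 ≡ 659 (mod 949)
11^16 ≡ 659^2 = 434281 ≡ 588 (mod 949)
11^32 ≡ 588^2 = 345744 ≡ 308 (mod 949)
11^64 ≡ 308^2 = 94864 ≡ 913 (mod 949)
11^128 ≡ 913^2 = 833569 ≡ 347 (mod 949)
11^256 ≡ 347^2 = 120409 ≡ 835 (mod 949)
11^512 ≡ 835^2 = 697225 ≡ 659 (mod 949)
948 = 512 + 256 + 128 + 32 + 16 + 4 in binary powers of 2.
So 11^948 ≡ 659 · 835 · 347 · 308 · 588 · 406 ≡ 885 (mod 949).
Since 885 ≠ 1, base 11 is a Fermat witness: 949 is composite.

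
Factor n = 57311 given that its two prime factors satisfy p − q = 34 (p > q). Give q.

Since p = q + 34, we have 57311 = q(q + 34), so q² + 34q − 57311 = 0.
Discriminant: 34² + 4·57311 = 1156 + 229244 = 230400; √230400 = 480.
q = (−34 + 480)/2 = 223, and p = q + 34 = 257.
Check: 223 · 257 = 57311.

223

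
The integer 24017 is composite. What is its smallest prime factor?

24017 is odd.
Digit sum 14, not divisible by 3.
Ends in 7: not divisible by 5.
7: 24017 = 7·3431

7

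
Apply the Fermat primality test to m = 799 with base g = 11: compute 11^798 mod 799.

332

11^1 ≡ 11 (mod 799)
11^2 ≡ 11^2 = 121 ≡ 121 (mod 799)
11^4 ≡ 121^2 = 14641 ≡ 259 (mod 799)
11^8 ≡ 259^2 = 67081 ≡ 764 (mod 799)
11^16 ≡ 764^2 = 583696 ≡ 426 (mod 799)
11^32 ≡ 426^2 = 181476 ≡ 103 (mod 799)
11^64 ≡ 103^2 = 10609 ≡ 222 (mod 799)
11^128 ≡ 222^2 = 49284 ≡ 545 (mod 799)
11^256 ≡ 545^2 = 297025 ≡ 596 (mod 799)
11^512 ≡ 596^2 = 355216 ≡ 460 (mod 799)
798 = 512 + 256 + 16 + 8 + 4 + 2 in binary powers of 2.
So 11^798 ≡ 460 · 596 · 426 · 764 · 259 · 121 ≡ 332 (mod 799).
Since 332 ≠ 1, base 11 is a Fermat witness: 799 is composite.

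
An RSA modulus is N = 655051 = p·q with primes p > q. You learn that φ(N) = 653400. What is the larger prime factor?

φ(n) = (p−1)(q−1) = n − (p+q) + 1, so p + q = 655051 − 653400 + 1 = 1652.
p and q are the roots of t² − 1652t + 655051 = 0.
Discriminant: 1652² − 4·655051 = 2729104 − 2620204 = 108900; √108900 = 330.
q = (1652 − 330)/2 = 661, p = (1652 + 330)/2 = 991.
Check: 661 · 991 = 655051.

991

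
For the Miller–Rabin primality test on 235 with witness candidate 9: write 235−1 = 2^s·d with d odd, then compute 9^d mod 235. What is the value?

34

235 − 1 = 234 = 2^1 · 117, so d = 117.
9^1 ≡ 9 (mod 235)
9^2 ≡ 9^2 = 81 ≡ 81 (mod 235)
9^4 ≡ 81^2 = 6561 ≡ 216 (mod 235)
9^8 ≡ 216^2 = 46656 ≡ 126 (mod 235)
9^16 ≡ 126^2 = 15876 ≡ 131 (mod 235)
9^32 ≡ 131^2 = 17161 ≡ 6 (mod 235)
9^64 ≡ 6^2 = 36 ≡ 36 (mod 235)
117 = 64 + 32 + 16 + 4 + 1 in binary powers of 2.
So 9^117 ≡ 36 · 6 · 131 · 216 · 9 ≡ 34 (mod 235).
Squaring chain: 34; never reaches −1, so base 9 is a Miller–Rabin witness that 235 is composite.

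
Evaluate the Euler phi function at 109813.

Factor: 109813 = 11 · 67 · 149.
φ(109813) = (11−1) · (67−1) · (149−1) = 10 · 66 · 148 = 97680.

97680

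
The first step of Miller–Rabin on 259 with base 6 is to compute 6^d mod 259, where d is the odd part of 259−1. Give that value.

6

259 − 1 = 258 = 2^1 · 129, so d = 129.
6^1 ≡ 6 (mod 259)
6^2 ≡ 6^2 = 36 ≡ 36 (mod 259)
6^4 ≡ 36^2 = 1296 ≡ 1 (mod 259)
6^8 ≡ 1^2 = 1 ≡ 1 (mod 259)
6^16 ≡ 1^2 = 1 ≡ 1 (mod 259)
6^32 ≡ 1^2 = 1 ≡ 1 (mod 259)
6^64 ≡ 1^2 = 1 ≡ 1 (mod 259)
6^128 ≡ 1^2 = 1 ≡ 1 (mod 259)
129 = 128 + 1 in binary powers of 2.
So 6^129 ≡ 1 · 6 ≡ 6 (mod 259).
Squaring chain: 6; never reaches −1, so base 6 is a Miller–Rabin witness that 259 is composite.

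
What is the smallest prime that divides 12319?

97

12319 is odd.
Digit sum 16, not divisible by 3.
Ends in 9: not divisible by 5.
7: 12319 = 7·1759 + 6
11: 12319 = 11·1119 + 10
13: 12319 = 13·947 + 8
17: 12319 = 17·724 + 11
19: 12319 = 19·648 + 7
23: 12319 = 23·535 + 14
29: 12319 = 29·424 + 23
31: 12319 = 31·397 + 12
37: 12319 = 37·332 + 35
41: 12319 = 41·300 + 19
43: 12319 = 43·286 + 21
47: 12319 = 47·262 + 5
53: 12319 = 53·232 + 23
59: 12319 = 59·208 + 47
61: 12319 = 61·201 + 58
67: 12319 = 67·183 + 58
71: 12319 = 71·173 + 36
73: 12319 = 73·168 + 55
79: 12319 = 79·155 + 74
83: 12319 = 83·148 + 35
89: 12319 = 89·138 + 37
97: 12319 = 97·127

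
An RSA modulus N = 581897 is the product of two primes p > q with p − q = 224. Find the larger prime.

Since p = q + 224, we have 581897 = q(q + 224), so q² + 224q − 581897 = 0.
Discriminant: 224² + 4·581897 = 50176 + 2327588 = 2377764; √2377764 = 1542.
q = (−224 + 1542)/2 = 659, and p = q + 224 = 883.
Check: 659 · 883 = 581897.

883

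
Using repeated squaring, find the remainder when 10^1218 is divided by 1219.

876

10^1 ≡ 10 (mod 1219)
10^2 ≡ 10^2 = 100 ≡ 100 (mod 1219)
10^4 ≡ 100^2 = 10000 ≡ 248 (mod 1219)
10^8 ≡ 248^2 = 61504 ≡ 554 (mod 1219)
10^16 ≡ 554^2 = 306916 ≡ 947 (mod 1219)
10^32 ≡ 947^2 = 896809 ≡ 844 (mod 1219)
10^64 ≡ 844^2 = 712336 ≡ 440 (mod 1219)
10^128 ≡ 440^2 = 193600 ≡ 998 (mod 1219)
10^256 ≡ 998^2 = 996004 ≡ 81 (mod 1219)
10^512 ≡ 81^2 = 6561 ≡ 466 (mod 1219)
10^1024 ≡ 466^2 = 217156 ≡ 174 (mod 1219)
1218 = 1024 + 128 + 64 + 2 in binary powers of 2.
So 10^1218 ≡ 174 · 998 · 440 · 100 ≡ 876 (mod 1219).
Since 876 ≠ 1, base 10 is a Fermat witness: 1219 is composite.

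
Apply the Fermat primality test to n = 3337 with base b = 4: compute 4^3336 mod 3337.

4^1 ≡ 4 (mod 3337)
4^2 ≡ 4^2 = 16 ≡ 16 (mod 3337)
4^4 ≡ 16^2 = 256 ≡ 256 (mod 3337)
4^8 ≡ 256^2 = 65536 ≡ 2133 (mod 3337)
4^16 ≡ 2133^2 = 4549689 ≡ 1358 (mod 3337)
4^32 ≡ 1358^2 = 1844164 ≡ 2140 (mod 3337)
4^64 ≡ 2140^2 = 4579600 ≡ 1236 (mod 3337)
4^128 ≡ 1236^2 = 1527696 ≡ 2687 (mod 3337)
4^256 ≡ 2687^2 = 7219969 ≡ 2038 (mod 3337)
4^512 ≡ 2038^2 = 4153444 ≡ 2216 (mod 3337)
4^1024 ≡ 2216^2 = 4910656 ≡ 1929 (mod 3337)
4^2048 ≡ 1929^2 = 3721041 ≡ 286 (mod 3337)
3336 = 2048 + 1024 + 256 + 8 in binary powers of 2.
So 4^3336 ≡ 286 · 1929 · 2038 · 2133 ≡ 192 (mod 3337).
Since 192 ≠ 1, base 4 is a Fermat witness: 3337 is composite.

192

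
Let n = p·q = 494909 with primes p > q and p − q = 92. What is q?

659

Since p = q + 92, we have 494909 = q(q + 92), so q² + 92q − 494909 = 0.
Discriminant: 92² + 4·494909 = 8464 + 1979636 = 1988100; √1988100 = 1410.
q = (−92 + 1410)/2 = 659, and p = q + 92 = 751.
Check: 659 · 751 = 494909.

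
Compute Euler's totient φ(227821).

204240

Factor: 227821 = 11 · 139 · 149.
φ(227821) = (11−1) · (139−1) · (149−1) = 10 · 138 · 148 = 204240.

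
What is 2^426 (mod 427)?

2^1 ≡ 2 (mod 427)
2^2 ≡ 2^2 = 4 ≡ 4 (mod 427)
2^4 ≡ 4^2 = 16 ≡ 16 (mod 427)
2^8 ≡ 16^2 = 256 ≡ 256 (mod 427)
2^16 ≡ 256^2 = 65536 ≡ 205 (mod 427)
2^32 ≡ 205^2 = 42025 ≡ 179 (mod 427)
2^64 ≡ 179^2 = 32041 ≡ 16 (mod 427)
2^128 ≡ 16^2 = 256 ≡ 256 (mod 427)
2^256 ≡ 256^2 = 65536 ≡ 205 (mod 427)
426 = 256 + 128 + 32 + 8 + 2 in binary powers of 2.
So 2^426 ≡ 205 · 256 · 179 · 256 · 4 ≡ 64 (mod 427).
Since 64 ≠ 1, base 2 is a Fermat witness: 427 is composite.

64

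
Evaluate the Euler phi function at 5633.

5460

Factor: 5633 = 43 · 131.
φ(5633) = (43−1) · (131−1) = 42 · 130 = 5460.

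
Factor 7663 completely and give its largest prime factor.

7663 = 79 · 97
97 is prime.
So 7663 = 79 · 97; the largest prime factor is 97.

97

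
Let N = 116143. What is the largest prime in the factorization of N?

73

116143 = 37 · 3139
3139 = 43 · 73
73 is prime.
So 116143 = 37 · 43 · 73; the largest prime factor is 73.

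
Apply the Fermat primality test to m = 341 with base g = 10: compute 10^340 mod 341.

10^1 ≡ 10 (mod 341)
10^2 ≡ 10^2 = 100 ≡ 100 (mod 341)
10^4 ≡ 100^2 = 10000 ≡ 111 (mod 341)
10^8 ≡ 111^2 = 12321 ≡ 45 (mod 341)
10^16 ≡ 45^2 = 2025 ≡ 320 (mod 341)
10^32 ≡ 320^2 = 102400 ≡ 100 (mod 341)
10^64 ≡ 100^2 = 10000 ≡ 111 (mod 341)
10^128 ≡ 111^2 = 12321 ≡ 45 (mod 341)
10^256 ≡ 45^2 = 2025 ≡ 320 (mod 341)
340 = 256 + 64 + 16 + 4 in binary powers of 2.
So 10^340 ≡ 320 · 111 · 320 · 111 ≡ 67 (mod 341).
Since 67 ≠ 1, base 10 is a Fermat witness: 341 is composite.

67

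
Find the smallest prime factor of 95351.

95351 is odd.
Digit sum 23, not divisible by 3.
Ends in 1: not divisible by 5.
7: 95351 = 7·13621 + 4
11: 95351 = 11·8668 + 3
13: 95351 = 13·7334 + 9
17: 95351 = 17·5608 + 15
19: 95351 = 19·5018 + 9
23: 95351 = 23·4145 + 16
29: 95351 = 29·3287 + 28
31: 95351 = 31·3075 + 26
37: 95351 = 37·2577 + 2
41: 95351 = 41·2325 + 26
43: 95351 = 43·2217 + 20
47: 95351 = 47·2028 + 35
53: 95351 = 53·1799 + 4
59: 95351 = 59·1616 + 7
61: 95351 = 61·1563 + 8
67: 95351 = 67·1423 + 10
71: 95351 = 71·1342 + 69
73: 95351 = 73·1306 + 13
79: 95351 = 79·1206 + 77
83: 95351 = 83·1148 + 67
89: 95351 = 89·1071 + 32
97: 95351 = 97·983

97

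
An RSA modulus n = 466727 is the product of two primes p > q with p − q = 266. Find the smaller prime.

Since p = q + 266, we have 466727 = q(q + 266), so q² + 266q − 466727 = 0.
Discriminant: 266² + 4·466727 = 70756 + 1866908 = 1937664; √1937664 = 1392.
q = (−266 + 1392)/2 = 563, and p = q + 266 = 829.
Check: 563 · 829 = 466727.

563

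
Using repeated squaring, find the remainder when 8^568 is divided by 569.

1

8^1 ≡ 8 (mod 569)
8^2 ≡ 8^2 = 64 ≡ 64 (mod 569)
8^4 ≡ 64^2 = 4096 ≡ 113 (mod 569)
8^8 ≡ 113^2 = 12769 ≡ 251 (mod 569)
8^16 ≡ 251^2 = 63001 ≡ 411 (mod 569)
8^32 ≡ 411^2 = 168921 ≡ 497 (mod 569)
8^64 ≡ 497^2 = 247009 ≡ 63 (mod 569)
8^128 ≡ 63^2 = 3969 ≡ 555 (mod 569)
8^256 ≡ 555^2 = 308025 ≡ 196 (mod 569)
8^512 ≡ 196^2 = 38416 ≡ 293 (mod 569)
568 = 512 + 32 + 16 + 8 in binary powers of 2.
So 8^568 ≡ 293 · 497 · 411 · 251 ≡ 1 (mod 569).
Since the result is 1, base 8 gives no evidence that 569 is composite.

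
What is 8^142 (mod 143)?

8^1 ≡ 8 (mod 143)
8^2 ≡ 8^2 = 64 ≡ 64 (mod 143)
8^4 ≡ 64^2 = 4096 ≡ 92 (mod 143)
8^8 ≡ 92^2 = 8464 ≡ 27 (mod 143)
8^16 ≡ 27^2 = 729 ≡ 14 (mod 143)
8^32 ≡ 14^2 = 196 ≡ 53 (mod 143)
8^64 ≡ 53^2 = 2809 ≡ 92 (mod 143)
8^128 ≡ 92^2 = 8464 ≡ 27 (mod 143)
142 = 128 + 8 + 4 + 2 in binary powers of 2.
So 8^142 ≡ 27 · 27 · 92 · 64 ≡ 64 (mod 143).
Since 64 ≠ 1, base 8 is a Fermat witness: 143 is composite.

64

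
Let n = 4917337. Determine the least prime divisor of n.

37

4917337 is odd.
Digit sum 34, not divisible by 3.
Ends in 7: not divisible by 5.
7: 4917337 = 7·702476 + 5
11: 4917337 = 11·447030 + 7
13: 4917337 = 13·378256 + 9
17: 4917337 = 17·289255 + 2
19: 4917337 = 19·258807 + 4
23: 4917337 = 23·213797 + 6
29: 4917337 = 29·169563 + 10
31: 4917337 = 31·158623 + 24
37: 4917337 = 37·132901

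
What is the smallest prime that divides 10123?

53

10123 is odd.
Digit sum 7, not divisible by 3.
Ends in 3: not divisible by 5.
7: 10123 = 7·1446 + 1
11: 10123 = 11·920 + 3
13: 10123 = 13·778 + 9
17: 10123 = 17·595 + 8
19: 10123 = 19·532 + 15
23: 10123 = 23·440 + 3
29: 10123 = 29·349 + 2
31: 10123 = 31·326 + 17
37: 10123 = 37·273 + 22
41: 10123 = 41·246 + 37
43: 10123 = 43·235 + 18
47: 10123 = 47·215 + 18
53: 10123 = 53·191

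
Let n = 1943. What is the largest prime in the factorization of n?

67

1943 = 29 · 67
67 is prime.
So 1943 = 29 · 67; the largest prime factor is 67.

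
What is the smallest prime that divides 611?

13

611 is odd.
Digit sum 8, not divisible by 3.
Ends in 1: not divisible by 5.
7: 611 = 7·87 + 2
11: 611 = 11·55 + 6
13: 611 = 13·47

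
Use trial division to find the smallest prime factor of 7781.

31

7781 is odd.
Digit sum 23, not divisible by 3.
Ends in 1: not divisible by 5.
7: 7781 = 7·1111 + 4
11: 7781 = 11·707 + 4
13: 7781 = 13·598 + 7
17: 7781 = 17·457 + 12
19: 7781 = 19·409 + 10
23: 7781 = 23·338 + 7
29: 7781 = 29·268 + 9
31: 7781 = 31·251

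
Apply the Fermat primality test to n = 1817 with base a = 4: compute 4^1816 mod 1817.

901

4^1 ≡ 4 (mod 1817)
4^2 ≡ 4^2 = 16 ≡ 16 (mod 1817)
4^4 ≡ 16^2 = 256 ≡ 256 (mod 1817)
4^8 ≡ 256^2 = 65536 ≡ 124 (mod 1817)
4^16 ≡ 124^2 = 15376 ≡ 840 (mod 1817)
4^32 ≡ 840^2 = 705600 ≡ 604 (mod 1817)
4^64 ≡ 604^2 = 364816 ≡ 1416 (mod 1817)
4^128 ≡ 1416^2 = 2005056 ≡ 905 (mod 1817)
4^256 ≡ 905^2 = 819025 ≡ 1375 (mod 1817)
4^512 ≡ 1375^2 = 1890625 ≡ 945 (mod 1817)
4^1024 ≡ 945^2 = 893025 ≡ 878 (mod 1817)
1816 = 1024 + 512 + 256 + 16 + 8 in binary powers of 2.
So 4^1816 ≡ 878 · 945 · 1375 · 840 · 124 ≡ 901 (mod 1817).
Since 901 ≠ 1, base 4 is a Fermat witness: 1817 is composite.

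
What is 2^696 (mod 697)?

18

2^1 ≡ 2 (mod 697)
2^2 ≡ 2^2 = 4 ≡ 4 (mod 697)
2^4 ≡ 4^2 = 16 ≡ 16 (mod 697)
2^8 ≡ 16^2 = 256 ≡ 256 (mod 697)
2^16 ≡ 256^2 = 65536 ≡ 18 (mod 697)
2^32 ≡ 18^2 = 324 ≡ 324 (mod 697)
2^64 ≡ 324^2 = 104976 ≡ 426 (mod 697)
2^128 ≡ 426^2 = 181476 ≡ 256 (mod 697)
2^256 ≡ 256^2 = 65536 ≡ 18 (mod 697)
2^512 ≡ 18^2 = 324 ≡ 324 (mod 697)
696 = 512 + 128 + 32 + 16 + 8 in binary powers of 2.
So 2^696 ≡ 324 · 256 · 324 · 18 · 256 ≡ 18 (mod 697).
Since 18 ≠ 1, base 2 is a Fermat witness: 697 is composite.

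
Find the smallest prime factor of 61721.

61721 is odd.
Digit sum 17, not divisible by 3.
Ends in 1: not divisible by 5.
7: 61721 = 7·8817 + 2
11: 61721 = 11·5611

11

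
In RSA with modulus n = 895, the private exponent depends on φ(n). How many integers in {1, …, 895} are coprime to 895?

Factor: 895 = 5 · 179.
φ(895) = (5−1) · (179−1) = 4 · 178 = 712.

712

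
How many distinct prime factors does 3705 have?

3705 = 3 · 1235
1235 = 5 · 247
247 = 13 · 19
3705 = 3 · 5 · 13 · 19, which has 4 distinct prime factors.

4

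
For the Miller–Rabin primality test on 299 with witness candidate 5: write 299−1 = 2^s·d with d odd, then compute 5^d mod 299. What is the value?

299 − 1 = 298 = 2^1 · 149, so d = 149.
5^1 ≡ 5 (mod 299)
5^2 ≡ 5^2 = 25 ≡ 25 (mod 299)
5^4 ≡ 25^2 = 625 ≡ 27 (mod 299)
5^8 ≡ 27^2 = 729 ≡ 131 (mod 299)
5^16 ≡ 131^2 = 17161 ≡ 118 (mod 299)
5^32 ≡ 118^2 = 13924 ≡ 170 (mod 299)
5^64 ≡ 170^2 = 28900 ≡ 196 (mod 299)
5^128 ≡ 196^2 = 38416 ≡ 144 (mod 299)
149 = 128 + 16 + 4 + 1 in binary powers of 2.
So 5^149 ≡ 144 · 118 · 27 · 5 ≡ 291 (mod 299).
Squaring chain: 291; never reaches −1, so base 5 is a Miller–Rabin witness that 299 is composite.

291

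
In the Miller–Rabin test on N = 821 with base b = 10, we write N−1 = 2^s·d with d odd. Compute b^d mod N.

526

821 − 1 = 820 = 2^2 · 205, so d = 205.
10^1 ≡ 10 (mod 821)
10^2 ≡ 10^2 = 100 ≡ 100 (mod 821)
10^4 ≡ 100^2 = 10000 ≡ 148 (mod 821)
10^8 ≡ 148^2 = 21904 ≡ 558 (mod 821)
10^16 ≡ 558^2 = 311364 ≡ 205 (mod 821)
10^32 ≡ 205^2 = 42025 ≡ 154 (mod 821)
10^64 ≡ 154^2 = 23716 ≡ 728 (mod 821)
10^128 ≡ 728^2 = 529984 ≡ 439 (mod 821)
205 = 128 + 64 + 8 + 4 + 1 in binary powers of 2.
So 10^205 ≡ 439 · 728 · 558 · 148 · 10 ≡ 526 (mod 821).
Squaring chain: 526 → 820; reaches −1, so base 10 does not prove 821 composite.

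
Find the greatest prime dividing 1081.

1081 = 23 · 47
47 is prime.
So 1081 = 23 · 47; the largest prime factor is 47.

47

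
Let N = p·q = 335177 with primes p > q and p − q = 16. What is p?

587

Since p = q + 16, we have 335177 = q(q + 16), so q² + 16q − 335177 = 0.
Discriminant: 16² + 4·335177 = 256 + 1340708 = 1340964; √1340964 = 1158.
q = (−16 + 1158)/2 = 571, and p = q + 16 = 587.
Check: 571 · 587 = 335177.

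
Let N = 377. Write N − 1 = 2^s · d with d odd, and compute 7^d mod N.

377 − 1 = 376 = 2^3 · 47, so d = 47.
7^1 ≡ 7 (mod 377)
7^2 ≡ 7^2 = 49 ≡ 49 (mod 377)
7^4 ≡ 49^2 = 2401 ≡ 139 (mod 377)
7^8 ≡ 139^2 = 19321 ≡ 94 (mod 377)
7^16 ≡ 94^2 = 8836 ≡ 165 (mod 377)
7^32 ≡ 165^2 = 27225 ≡ 81 (mod 377)
47 = 32 + 8 + 4 + 2 + 1 in binary powers of 2.
So 7^47 ≡ 81 · 94 · 139 · 49 · 7 ≡ 132 (mod 377).
Squaring chain: 132 → 82 → 315; never reaches −1, so base 7 is a Miller–Rabin witness that 377 is composite.

132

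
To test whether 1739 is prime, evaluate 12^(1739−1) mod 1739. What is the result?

382

12^1 ≡ 12 (mod 1739)
12^2 ≡ 12^2 = 144 ≡ 144 (mod 1739)
12^4 ≡ 144^2 = 20736 ≡ 1607 (mod 1739)
12^8 ≡ 1607^2 = 2582449 ≡ 34 (mod 1739)
12^16 ≡ 34^2 = 1156 ≡ 1156 (mod 1739)
12^32 ≡ 1156^2 = 1336336 ≡ 784 (mod 1739)
12^64 ≡ 784^2 = 614656 ≡ 789 (mod 1739)
12^128 ≡ 789^2 = 622521 ≡ 1698 (mod 1739)
12^256 ≡ 1698^2 = 2883204 ≡ 1681 (mod 1739)
12^512 ≡ 1681^2 = 2825761 ≡ 1625 (mod 1739)
12^1024 ≡ 1625^2 = 2640625 ≡ 823 (mod 1739)
1738 = 1024 + 512 + 128 + 64 + 8 + 2 in binary powers of 2.
So 12^1738 ≡ 823 · 1625 · 1698 · 789 · 34 · 144 ≡ 382 (mod 1739).
Since 382 ≠ 1, base 12 is a Fermat witness: 1739 is composite.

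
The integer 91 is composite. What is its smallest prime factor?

91 is odd.
Digit sum 10, not divisible by 3.
Ends in 1: not divisible by 5.
7: 91 = 7·13

7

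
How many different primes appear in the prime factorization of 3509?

2

3509 = 11^2 · 29
3509 = 11^2 · 29, which has 2 distinct prime factors.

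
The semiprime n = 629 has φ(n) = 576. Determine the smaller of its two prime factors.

φ(n) = (p−1)(q−1) = n − (p+q) + 1, so p + q = 629 − 576 + 1 = 54.
p and q are the roots of t² − 54t + 629 = 0.
Discriminant: 54² − 4·629 = 2916 − 2516 = 400; √400 = 20.
q = (54 − 20)/2 = 17, p = (54 + 20)/2 = 37.
Check: 17 · 37 = 629.

17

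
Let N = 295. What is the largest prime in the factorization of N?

295 = 5 · 59
59 is prime.
So 295 = 5 · 59; the largest prime factor is 59.

59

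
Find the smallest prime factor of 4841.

47

4841 is odd.
Digit sum 17, not divisible by 3.
Ends in 1: not divisible by 5.
7: 4841 = 7·691 + 4
11: 4841 = 11·440 + 1
13: 4841 = 13·372 + 5
17: 4841 = 17·284 + 13
19: 4841 = 19·254 + 15
23: 4841 = 23·210 + 11
29: 4841 = 29·166 + 27
31: 4841 = 31·156 + 5
37: 4841 = 37·130 + 31
41: 4841 = 41·118 + 3
43: 4841 = 43·112 + 25
47: 4841 = 47·103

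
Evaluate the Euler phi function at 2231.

2112

Factor: 2231 = 23 · 97.
φ(2231) = (23−1) · (97−1) = 22 · 96 = 2112.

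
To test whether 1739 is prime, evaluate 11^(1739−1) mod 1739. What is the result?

11^1 ≡ 11 (mod 1739)
11^2 ≡ 11^2 = 121 ≡ 121 (mod 1739)
11^4 ≡ 121^2 = 14641 ≡ 729 (mod 1739)
11^8 ≡ 729^2 = 531441 ≡ 1046 (mod 1739)
11^16 ≡ 1046^2 = 1094116 ≡ 285 (mod 1739)
11^32 ≡ 285^2 = 81225 ≡ 1231 (mod 1739)
11^64 ≡ 1231^2 = 1515361 ≡ 692 (mod 1739)
11^128 ≡ 692^2 = 478864 ≡ 639 (mod 1739)
11^256 ≡ 639^2 = 408321 ≡ 1395 (mod 1739)
11^512 ≡ 1395^2 = 1946025 ≡ 84 (mod 1739)
11^1024 ≡ 84^2 = 7056 ≡ 100 (mod 1739)
1738 = 1024 + 512 + 128 + 64 + 8 + 2 in binary powers of 2.
So 11^1738 ≡ 100 · 84 · 639 · 692 · 1046 · 121 ≡ 1062 (mod 1739).
Since 1062 ≠ 1, base 11 is a Fermat witness: 1739 is composite.

1062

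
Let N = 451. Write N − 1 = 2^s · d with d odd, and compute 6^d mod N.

451 − 1 = 450 = 2^1 · 225, so d = 225.
6^1 ≡ 6 (mod 451)
6^2 ≡ 6^2 = 36 ≡ 36 (mod 451)
6^4 ≡ 36^2 = 1296 ≡ 394 (mod 451)
6^8 ≡ 394^2 = 155236 ≡ 92 (mod 451)
6^16 ≡ 92^2 = 8464 ≡ 346 (mod 451)
6^32 ≡ 346^2 = 119716 ≡ 201 (mod 451)
6^64 ≡ 201^2 = 40401 ≡ 262 (mod 451)
6^128 ≡ 262^2 = 68644 ≡ 92 (mod 451)
225 = 128 + 64 + 32 + 1 in binary powers of 2.
So 6^225 ≡ 92 · 262 · 201 · 6 ≡ 219 (mod 451).
Squaring chain: 219; never reaches −1, so base 6 is a Miller–Rabin witness that 451 is composite.

219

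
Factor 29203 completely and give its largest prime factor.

29203 = 19 · 1537
1537 = 29 · 53
53 is prime.
So 29203 = 19 · 29 · 53; the largest prime factor is 53.

53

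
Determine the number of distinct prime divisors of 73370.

73370 = 2 · 36685
36685 = 5 · 7337
7337 = 11 · 667
667 = 23 · 29
73370 = 2 · 5 · 11 · 23 · 29, which has 5 distinct prime factors.

5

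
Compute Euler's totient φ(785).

Factor: 785 = 5 · 157.
φ(785) = (5−1) · (157−1) = 4 · 156 = 624.

624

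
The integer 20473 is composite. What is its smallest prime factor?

59

20473 is odd.
Digit sum 16, not divisible by 3.
Ends in 3: not divisible by 5.
7: 20473 = 7·2924 + 5
11: 20473 = 11·1861 + 2
13: 20473 = 13·1574 + 11
17: 20473 = 17·1204 + 5
19: 20473 = 19·1077 + 10
23: 20473 = 23·890 + 3
29: 20473 = 29·705 + 28
31: 20473 = 31·660 + 13
37: 20473 = 37·553 + 12
41: 20473 = 41·499 + 14
43: 20473 = 43·476 + 5
47: 20473 = 47·435 + 28
53: 20473 = 53·386 + 15
59: 20473 = 59·347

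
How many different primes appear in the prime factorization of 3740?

4

3740 = 2^2 · 935
935 = 5 · 187
187 = 11 · 17
3740 = 2^2 · 5 · 11 · 17, which has 4 distinct prime factors.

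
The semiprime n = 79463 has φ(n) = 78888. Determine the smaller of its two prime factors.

φ(n) = (p−1)(q−1) = n − (p+q) + 1, so p + q = 79463 − 78888 + 1 = 576.
p and q are the roots of t² − 576t + 79463 = 0.
Discriminant: 576² − 4·79463 = 331776 − 317852 = 13924; √13924 = 118.
q = (576 − 118)/2 = 229, p = (576 + 118)/2 = 347.
Check: 229 · 347 = 79463.

229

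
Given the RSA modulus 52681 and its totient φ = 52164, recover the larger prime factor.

379

φ(n) = (p−1)(q−1) = n − (p+q) + 1, so p + q = 52681 − 52164 + 1 = 518.
p and q are the roots of t² − 518t + 52681 = 0.
Discriminant: 518² − 4·52681 = 268324 − 210724 = 57600; √57600 = 240.
q = (518 − 240)/2 = 139, p = (518 + 240)/2 = 379.
Check: 139 · 379 = 52681.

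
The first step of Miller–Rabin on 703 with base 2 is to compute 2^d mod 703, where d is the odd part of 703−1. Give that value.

265

703 − 1 = 702 = 2^1 · 351, so d = 351.
2^1 ≡ 2 (mod 703)
2^2 ≡ 2^2 = 4 ≡ 4 (mod 703)
2^4 ≡ 4^2 = 16 ≡ 16 (mod 703)
2^8 ≡ 16^2 = 256 ≡ 256 (mod 703)
2^16 ≡ 256^2 = 65536 ≡ 157 (mod 703)
2^32 ≡ 157^2 = 24649 ≡ 44 (mod 703)
2^64 ≡ 44^2 = 1936 ≡ 530 (mod 703)
2^128 ≡ 530^2 = 280900 ≡ 403 (mod 703)
2^256 ≡ 403^2 = 162409 ≡ 16 (mod 703)
351 = 256 + 64 + 16 + 8 + 4 + 2 + 1 in binary powers of 2.
So 2^351 ≡ 16 · 530 · 157 · 256 · 16 · 4 · 2 ≡ 265 (mod 703).
Squaring chain: 265; never reaches −1, so base 2 is a Miller–Rabin witness that 703 is composite.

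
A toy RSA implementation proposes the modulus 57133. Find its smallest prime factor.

57133 is odd.
Digit sum 19, not divisible by 3.
Ends in 3: not divisible by 5.
7: 57133 = 7·8161 + 6
11: 57133 = 11·5193 + 10
13: 57133 = 13·4394 + 11
17: 57133 = 17·3360 + 13
19: 57133 = 19·3007

19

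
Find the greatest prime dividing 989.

43

989 = 23 · 43
43 is prime.
So 989 = 23 · 43; the largest prime factor is 43.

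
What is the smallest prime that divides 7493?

7493 is odd.
Digit sum 23, not divisible by 3.
Ends in 3: not divisible by 5.
7: 7493 = 7·1070 + 3
11: 7493 = 11·681 + 2
13: 7493 = 13·576 + 5
17: 7493 = 17·440 + 13
19: 7493 = 19·394 + 7
23: 7493 = 23·325 + 18
29: 7493 = 29·258 + 11
31: 7493 = 31·241 + 22
37: 7493 = 37·202 + 19
41: 7493 = 41·182 + 31
43: 7493 = 43·174 + 11
47: 7493 = 47·159 + 20
53: 7493 = 53·141 + 20
59: 7493 = 59·127

59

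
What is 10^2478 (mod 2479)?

10^1 ≡ 10 (mod 2479)
10^2 ≡ 10^2 = 100 ≡ 100 (mod 2479)
10^4 ≡ 100^2 = 10000 ≡ 84 (mod 2479)
10^8 ≡ 84^2 = 7056 ≡ 2098 (mod 2479)
10^16 ≡ 2098^2 = 4401604 ≡ 1379 (mod 2479)
10^32 ≡ 1379^2 = 1901641 ≡ 248 (mod 2479)
10^64 ≡ 248^2 = 61504 ≡ 2008 (mod 2479)
10^128 ≡ 2008^2 = 4032064 ≡ 1210 (mod 2479)
10^256 ≡ 1210^2 = 1464100 ≡ 1490 (mod 2479)
10^512 ≡ 1490^2 = 2220100 ≡ 1395 (mod 2479)
10^1024 ≡ 1395^2 = 1946025 ≡ 10 (mod 2479)
10^2048 ≡ 10^2 = 100 ≡ 100 (mod 2479)
2478 = 2048 + 256 + 128 + 32 + 8 + 4 + 2 in binary powers of 2.
So 10^2478 ≡ 100 · 1490 · 1210 · 248 · 2098 · 84 · 100 ≡ 1000 (mod 2479).
Since 1000 ≠ 1, base 10 is a Fermat witness: 2479 is composite.

1000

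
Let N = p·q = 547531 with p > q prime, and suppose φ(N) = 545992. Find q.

φ(n) = (p−1)(q−1) = n − (p+q) + 1, so p + q = 547531 − 545992 + 1 = 1540.
p and q are the roots of t² − 1540t + 547531 = 0.
Discriminant: 1540² − 4·547531 = 2371600 − 2190124 = 181476; √181476 = 426.
q = (1540 − 426)/2 = 557, p = (1540 + 426)/2 = 983.
Check: 557 · 983 = 547531.

557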